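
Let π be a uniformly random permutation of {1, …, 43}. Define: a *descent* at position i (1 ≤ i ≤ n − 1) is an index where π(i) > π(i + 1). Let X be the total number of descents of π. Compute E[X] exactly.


Write X = Σ X_I over i = 1, …, 42, with X_I the indicator of one descent.
There are 42 indicators.
For each fixed i, the pair (π(i), π(i+1)) is a uniformly random ordered pair of distinct values from {1, …, 43}; by symmetry P[π(i) > π(i+1)] = 1/2.
By linearity: E[X] = 42 · (1/2) = (43 − 1) · (1/2) = 21 ≈ 21.000000.

E[X] = 21 = 21.000000.


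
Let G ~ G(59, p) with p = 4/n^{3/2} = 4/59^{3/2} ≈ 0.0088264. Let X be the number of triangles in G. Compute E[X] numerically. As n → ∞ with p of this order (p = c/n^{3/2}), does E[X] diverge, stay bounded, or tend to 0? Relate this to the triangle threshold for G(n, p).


Number of potential triangles: C(59, 3) = 32509.
Each occurs with probability p³ ≈ (0.0088264)³ ≈ 6.8761592e-07.
By linearity: E[X] = C(59, 3)·p³ ≈ 32509 · 6.8761592e-07 ≈ 0.02235.
Since α = 3/2 > 1, p = c/n^{3/2} = o(1/n) is below the triangle threshold p ~ 1/n. Asymptotically E[X] ~ (c³/6)·n^{3(1−α)} = (4³/6)·n^{-1.5} → 0, so by Markov's inequality G has no triangles w.h.p.

E[X] ≈ 0.02235; in regime p = Θ(1/n^{3/2}) E[X] tends to 0 (below the triangle threshold p ~ 1/n).


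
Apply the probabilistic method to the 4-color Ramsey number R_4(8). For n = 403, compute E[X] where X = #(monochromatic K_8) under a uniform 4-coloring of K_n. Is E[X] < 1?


E[X] = C(403, 8) · 4^{1 − 28} = 16090020602228430 · 4^{−27} = 16090020602228430/18014398509481984.
As a reduced fraction: E[X] = 8045010301114215/9007199254740992 ≈ 0.89318.
Is E[X] < 1? YES.
Since E[X] < 1, there exists a 4-coloring of K_{403} with no monochromatic K_8; hence R_4(8) > 403.

E[X] = 8045010301114215/9007199254740992 ≈ 0.89318; E[X] < 1, so R_4(8) > 403.


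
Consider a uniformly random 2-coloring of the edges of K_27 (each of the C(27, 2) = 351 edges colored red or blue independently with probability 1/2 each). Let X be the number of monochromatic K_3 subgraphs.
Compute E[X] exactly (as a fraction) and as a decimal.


Let X = Σ_S X_S over the C(27, 3) = 2925 subsets S of size 3, where X_S = 1 if the K_3 on S is monochromatic.
For a fixed S, the K_3 on S has C(3, 2) = 3 edges. P[all 3 edges red] = (1/2)^3, and likewise for blue, so P[monochromatic] = 2·(1/2)^3 = 2^{1 − 3} = 1/4.
Summing: E[X] = C(27, 3) · 2^{1 − 3} = 2925 · 1/4 = 2925/4.
Numerically: E[X] ≈ 731.250.

E[X] = C(27,3)·2^(1−C(3,2)) = 2925/4 ≈ 731.250.


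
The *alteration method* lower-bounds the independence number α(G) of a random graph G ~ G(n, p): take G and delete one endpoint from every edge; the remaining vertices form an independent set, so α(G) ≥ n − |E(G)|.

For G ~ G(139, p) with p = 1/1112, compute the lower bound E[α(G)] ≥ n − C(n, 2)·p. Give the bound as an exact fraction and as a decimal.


E[|E(G)|] = C(139, 2)·p = 9591 · (1/1112) = 69/8.
E[α(G)] ≥ n − E[|E(G)|] = 139 − 69/8 = 1043/8.
Numerically: ≈ 130.3750.
(This is only a lower bound; the true E[α(G)] may be larger.)

E[α(G)] ≥ 1043/8 ≈ 130.3750.


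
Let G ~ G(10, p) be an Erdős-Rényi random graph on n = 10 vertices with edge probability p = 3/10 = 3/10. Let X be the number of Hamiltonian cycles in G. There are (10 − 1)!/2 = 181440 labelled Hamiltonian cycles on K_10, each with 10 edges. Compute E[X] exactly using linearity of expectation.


K_10 has (10 − 1)!/2 = 181440 labelled Hamiltonian cycles.
For each such Hamiltonian cycle H, let X_H = 1 if all 10 edges of H are present in G. Then P[X_H = 1] = p^{10} = (3/10)^{10} = 59049/10000000000.
Summing the indicators: E[X] = Σ_H E[X_H] = 181440 · p^{10} = 181440 · 59049/10000000000 = 33480783/31250000.
Numerically: E[X] ≈ 1.0714.

E[X] = 181440 · (3/10)^{10} = 33480783/31250000 ≈ 1.0714.


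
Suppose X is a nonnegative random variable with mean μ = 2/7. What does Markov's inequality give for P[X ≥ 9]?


μ = E[X] = 2/7, a = 9.
Markov: P[X ≥ 9] ≤ μ/a = (2/7)/9 = 2/63.
Numerically: ≈ 0.03175.
(Since a = 9 > μ = 0.28571, the bound 2/63 is < 1 and informative.)

P[X ≥ 9] ≤ 2/63 ≈ 0.03175.


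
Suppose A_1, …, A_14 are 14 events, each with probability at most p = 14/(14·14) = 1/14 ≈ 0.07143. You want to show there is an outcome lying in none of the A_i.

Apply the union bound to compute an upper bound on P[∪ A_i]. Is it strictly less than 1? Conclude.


Union bound: P[∪_{i=1}^{14} A_i] ≤ Σ_i P[A_i] ≤ 14·p = 14·(1/14) = 1.
Numerically: 1 ≈ 1.00000.
Is 1 < 1? NO.
Since the bound 1 is ≥ 1, the union bound is uninformative here; it does NOT by itself certify existence.

14·p = 1 ≈ 1.00000; existence NOT certified by the union bound.


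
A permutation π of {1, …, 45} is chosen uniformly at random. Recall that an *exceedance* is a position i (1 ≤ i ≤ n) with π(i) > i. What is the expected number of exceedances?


Write X = Σ_{i=1}^{45} X_i, where X_i = 1_{π(i) > i}.
For each fixed i, π(i) is uniform over {1, …, 45} (marginal of a uniform permutation), so P[π(i) > i] = (n − i)/n. Summing: Σ_{i=1}^{45} (n − i)/n = (0 + 1 + … + 44)/45 = 45(45 − 1)/(2·45) = (45 − 1)/2.
Hence E[X] = Σ_{i=1}^{45} (45 − i)/45 = 22 ≈ 22.000.

E[X] = 22 = 22.000.


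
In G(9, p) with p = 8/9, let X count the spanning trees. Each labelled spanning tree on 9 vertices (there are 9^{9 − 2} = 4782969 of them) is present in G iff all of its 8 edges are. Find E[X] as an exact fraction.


K_9 has 9^{9 − 2} = 4782969 labelled spanning trees.
For each such spanning tree H, let X_H = 1 if all 8 edges of H are present in G. Then P[X_H = 1] = p^{8} = (8/9)^{8} = 16777216/43046721.
Summing the indicators: E[X] = Σ_H E[X_H] = 4782969 · p^{8} = 4782969 · 16777216/43046721 = 16777216/9.
Numerically: E[X] ≈ 1.86e+06.

E[X] = 4782969 · (8/9)^{8} = 16777216/9 ≈ 1.86e+06.


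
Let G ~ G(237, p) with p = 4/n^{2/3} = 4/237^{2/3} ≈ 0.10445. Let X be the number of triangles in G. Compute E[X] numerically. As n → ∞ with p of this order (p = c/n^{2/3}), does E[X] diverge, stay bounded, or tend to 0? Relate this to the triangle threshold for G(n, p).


Number of potential triangles: C(237, 3) = 2190670.
Each occurs with probability p³ ≈ (0.10445)³ ≈ 1.1394185e-03.
By linearity: E[X] = C(237, 3)·p³ ≈ 2190670 · 1.1394185e-03 ≈ 2496.09001.
Since α = 2/3 < 1, p = c/n^{2/3} ≫ 1/n is above the triangle threshold p ~ 1/n. Asymptotically E[X] ~ (c³/6)·n^{3(1−α)} = (4³/6)·n^{1} → ∞; triangles are abundant w.h.p.

E[X] ≈ 2496.09001; in regime p = Θ(1/n^{2/3}) E[X] diverges (above the triangle threshold p ~ 1/n).


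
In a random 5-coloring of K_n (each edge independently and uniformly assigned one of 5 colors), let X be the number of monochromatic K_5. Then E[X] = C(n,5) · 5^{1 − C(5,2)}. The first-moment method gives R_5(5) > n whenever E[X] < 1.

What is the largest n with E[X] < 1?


We need C(n, 5) · 5^{1 − 10} < 1, i.e. C(n, 5) < 5^{10 − 1} = 1953125.
Check values of n near the boundary:
  n = 47: C(47, 5) = 1533939; 1533939 < 1953125? YES
  n = 48: C(48, 5) = 1712304; 1712304 < 1953125? YES
  n = 49: C(49, 5) = 1906884; 1906884 < 1953125? YES
  n = 50: C(50, 5) = 2118760; 2118760 < 1953125? NO
  n = 51: C(51, 5) = 2349060; 2349060 < 1953125? NO
The largest n with C(n, 5) < 1953125 is n = 49 (where E[X] = 1906884/1953125 ≈ 0.9763246). Hence R_5(5) > 49, i.e. R_5(5) ≥ 50.

Largest n = 49; hence R_5(5) > 49.


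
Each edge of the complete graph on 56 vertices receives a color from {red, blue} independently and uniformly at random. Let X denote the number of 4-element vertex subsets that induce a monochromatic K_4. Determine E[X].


Let X = Σ_S X_S over the C(56, 4) = 367290 subsets S of size 4, where X_S = 1 if the K_4 on S is monochromatic.
For a fixed S, the K_4 on S has C(4, 2) = 6 edges. P[all 6 edges red] = (1/2)^6, and likewise for blue, so P[monochromatic] = 2·(1/2)^6 = 2^{1 − 6} = 1/32.
By linearity: E[X] = C(56, 4) · 2^{1 − 6} = 367290 · 1/32 = 183645/16.
Numerically: E[X] ≈ 11477.81250.

E[X] = C(56,4)·2^(1−C(4,2)) = 183645/16 ≈ 11477.81250.


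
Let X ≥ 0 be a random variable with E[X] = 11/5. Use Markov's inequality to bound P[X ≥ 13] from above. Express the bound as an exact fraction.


μ = E[X] = 11/5, a = 13.
Markov: P[X ≥ 13] ≤ μ/a = (11/5)/13 = 11/65.
Numerically: ≈ 0.16923.
(Since a = 13 > μ = 2.20000, the bound 11/65 is < 1 and informative.)

P[X ≥ 13] ≤ 11/65 ≈ 0.16923.


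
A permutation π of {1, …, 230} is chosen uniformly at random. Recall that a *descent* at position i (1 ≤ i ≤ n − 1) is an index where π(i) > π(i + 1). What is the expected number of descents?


Write X = Σ X_I over i = 1, …, 229, with X_I the indicator of one descent.
There are 229 indicators.
For each fixed i, the pair (π(i), π(i+1)) is a uniformly random ordered pair of distinct values from {1, …, 230}; by symmetry P[π(i) > π(i+1)] = 1/2.
By linearity: E[X] = 229 · (1/2) = (230 − 1) · (1/2) = 229/2 ≈ 114.50000.

E[X] = 229/2 = 114.50000.


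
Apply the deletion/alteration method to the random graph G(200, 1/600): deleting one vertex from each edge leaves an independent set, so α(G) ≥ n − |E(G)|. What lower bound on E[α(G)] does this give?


E[|E(G)|] = C(200, 2)·p = 19900 · (1/600) = 199/6.
E[α(G)] ≥ n − E[|E(G)|] = 200 − 199/6 = 1001/6.
Numerically: ≈ 166.833333.
(This is only a lower bound; the true E[α(G)] may be larger.)

E[α(G)] ≥ 1001/6 ≈ 166.833333.


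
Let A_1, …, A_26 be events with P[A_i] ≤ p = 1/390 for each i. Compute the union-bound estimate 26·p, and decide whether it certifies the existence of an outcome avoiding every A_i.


Union bound: P[∪_{i=1}^{26} A_i] ≤ Σ_i P[A_i] ≤ 26·p = 26·(1/390) = 1/15.
Numerically: 1/15 ≈ 0.0667.
Is 1/15 < 1? YES.
Since P[∪ A_i] ≤ 1/15 < 1, the complement has P[∩ A_i^c] ≥ 1 − 1/15 = 14/15 > 0, so some outcome avoids every A_i.

26·p = 1/15 ≈ 0.0667; existence CERTIFIED by the union bound.


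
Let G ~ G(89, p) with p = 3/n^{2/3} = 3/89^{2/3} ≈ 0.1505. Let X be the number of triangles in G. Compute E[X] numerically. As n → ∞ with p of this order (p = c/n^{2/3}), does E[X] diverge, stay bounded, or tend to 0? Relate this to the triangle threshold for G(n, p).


Number of potential triangles: C(89, 3) = 113564.
Each occurs with probability p³ ≈ (0.1505)³ ≈ 3.4086605e-03.
By linearity: E[X] = C(89, 3)·p³ ≈ 113564 · 3.4086605e-03 ≈ 387.10112.
Since α = 2/3 < 1, p = c/n^{2/3} ≫ 1/n is above the triangle threshold p ~ 1/n. Asymptotically E[X] ~ (c³/6)·n^{3(1−α)} = (3³/6)·n^{1} → ∞; triangles are abundant w.h.p.

E[X] ≈ 387.10112; in regime p = Θ(1/n^{2/3}) E[X] diverges (above the triangle threshold p ~ 1/n).


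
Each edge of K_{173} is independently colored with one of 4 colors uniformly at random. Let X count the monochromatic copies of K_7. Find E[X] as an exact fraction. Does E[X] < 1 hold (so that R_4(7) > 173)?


E[X] = C(173, 7) · 4^{1 − 21} = 813769676772 · 4^{−20} = 813769676772/1099511627776.
As a reduced fraction: E[X] = 203442419193/274877906944 ≈ 0.7401.
Is E[X] < 1? YES.
Since E[X] < 1, there exists a 4-coloring of K_{173} with no monochromatic K_7; hence R_4(7) > 173.

E[X] = 203442419193/274877906944 ≈ 0.7401; E[X] < 1, so R_4(7) > 173.


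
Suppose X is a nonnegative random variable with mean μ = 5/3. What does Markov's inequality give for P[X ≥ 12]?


μ = E[X] = 5/3, a = 12.
Markov: P[X ≥ 12] ≤ μ/a = (5/3)/12 = 5/36.
Numerically: ≈ 0.139.
(Since a = 12 > μ = 1.667, the bound 5/36 is < 1 and informative.)

P[X ≥ 12] ≤ 5/36 ≈ 0.139.


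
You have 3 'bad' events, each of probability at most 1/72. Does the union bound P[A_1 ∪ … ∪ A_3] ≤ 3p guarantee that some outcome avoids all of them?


Union bound: P[∪_{i=1}^{3} A_i] ≤ Σ_i P[A_i] ≤ 3·p = 3·(1/72) = 1/24.
Numerically: 1/24 ≈ 0.041667.
Is 1/24 < 1? YES.
Since P[∪ A_i] ≤ 1/24 < 1, the complement has P[∩ A_i^c] ≥ 1 − 1/24 = 23/24 > 0, so some outcome avoids every A_i.

3·p = 1/24 ≈ 0.041667; existence CERTIFIED by the union bound.


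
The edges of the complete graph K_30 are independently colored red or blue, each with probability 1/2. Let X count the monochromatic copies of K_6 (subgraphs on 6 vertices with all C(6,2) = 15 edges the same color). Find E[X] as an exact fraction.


Let X = Σ_S X_S over the C(30, 6) = 593775 subsets S of size 6, where X_S = 1 if the K_6 on S is monochromatic.
For a fixed S, the K_6 on S has C(6, 2) = 15 edges. P[all 15 edges red] = (1/2)^15, and likewise for blue, so P[monochromatic] = 2·(1/2)^15 = 2^{1 − 15} = 1/16384.
By linearity of expectation: E[X] = C(30, 6) · 2^{1 − 15} = 593775 · 1/16384 = 593775/16384.
Numerically: E[X] ≈ 36.2411.

E[X] = C(30,6)·2^(1−C(6,2)) = 593775/16384 ≈ 36.2411.


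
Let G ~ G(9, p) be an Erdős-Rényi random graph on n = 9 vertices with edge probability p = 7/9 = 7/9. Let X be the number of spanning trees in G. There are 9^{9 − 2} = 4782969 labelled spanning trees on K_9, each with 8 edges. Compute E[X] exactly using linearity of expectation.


K_9 has 9^{9 − 2} = 4782969 labelled spanning trees.
For each such spanning tree H, let X_H = 1 if all 8 edges of H are present in G. Then P[X_H = 1] = p^{8} = (7/9)^{8} = 5764801/43046721.
Summing the indicators: E[X] = Σ_H E[X_H] = 4782969 · p^{8} = 4782969 · 5764801/43046721 = 5764801/9.
Numerically: E[X] ≈ 6.41e+05.

E[X] = 4782969 · (7/9)^{8} = 5764801/9 ≈ 6.41e+05.


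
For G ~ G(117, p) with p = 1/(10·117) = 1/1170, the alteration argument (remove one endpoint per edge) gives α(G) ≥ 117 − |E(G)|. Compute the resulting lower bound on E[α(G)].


E[|E(G)|] = C(117, 2)·p = 6786 · (1/1170) = 29/5.
E[α(G)] ≥ n − E[|E(G)|] = 117 − 29/5 = 556/5.
Numerically: ≈ 111.2000.
(This is only a lower bound; the true E[α(G)] may be larger.)

E[α(G)] ≥ 556/5 ≈ 111.2000.


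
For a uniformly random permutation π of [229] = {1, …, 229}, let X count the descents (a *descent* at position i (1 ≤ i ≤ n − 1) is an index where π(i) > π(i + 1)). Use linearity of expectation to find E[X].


Write X = Σ X_I over i = 1, …, 228, with X_I the indicator of one descent.
There are 228 indicators.
For each fixed i, the pair (π(i), π(i+1)) is a uniformly random ordered pair of distinct values from {1, …, 229}; by symmetry P[π(i) > π(i+1)] = 1/2.
By linearity: E[X] = 228 · (1/2) = (229 − 1) · (1/2) = 114 ≈ 114.000.

E[X] = 114 = 114.000.


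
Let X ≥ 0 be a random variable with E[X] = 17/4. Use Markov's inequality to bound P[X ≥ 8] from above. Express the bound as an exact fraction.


μ = E[X] = 17/4, a = 8.
Markov: P[X ≥ 8] ≤ μ/a = (17/4)/8 = 17/32.
Numerically: ≈ 0.53125.
(Since a = 8 > μ = 4.25000, the bound 17/32 is < 1 and informative.)

P[X ≥ 8] ≤ 17/32 ≈ 0.53125.


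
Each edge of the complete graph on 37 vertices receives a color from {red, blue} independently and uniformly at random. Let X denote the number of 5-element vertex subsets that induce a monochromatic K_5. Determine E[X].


Let X = Σ_S X_S over the C(37, 5) = 435897 subsets S of size 5, where X_S = 1 if the K_5 on S is monochromatic.
For a fixed S, the K_5 on S has C(5, 2) = 10 edges. P[all 10 edges red] = (1/2)^10, and likewise for blue, so P[monochromatic] = 2·(1/2)^10 = 2^{1 − 10} = 1/512.
Summing: E[X] = C(37, 5) · 2^{1 − 10} = 435897 · 1/512 = 435897/512.
Numerically: E[X] ≈ 851.361328.

E[X] = C(37,5)·2^(1−C(5,2)) = 435897/512 ≈ 851.361328.


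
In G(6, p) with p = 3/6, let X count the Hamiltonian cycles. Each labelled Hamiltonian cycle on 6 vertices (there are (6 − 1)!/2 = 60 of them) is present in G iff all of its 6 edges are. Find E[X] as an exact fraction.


K_6 has (6 − 1)!/2 = 60 labelled Hamiltonian cycles.
For each such Hamiltonian cycle H, let X_H = 1 if all 6 edges of H are present in G. Then P[X_H = 1] = p^{6} = (1/2)^{6} = 1/64.
By linearity of expectation: E[X] = Σ_H E[X_H] = 60 · p^{6} = 60 · 1/64 = 15/16.
Numerically: E[X] ≈ 0.9375.

E[X] = 60 · (1/2)^{6} = 15/16 ≈ 0.9375.


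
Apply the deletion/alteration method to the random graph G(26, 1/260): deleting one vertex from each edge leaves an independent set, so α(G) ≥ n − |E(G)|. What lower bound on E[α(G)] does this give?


E[|E(G)|] = C(26, 2)·p = 325 · (1/260) = 5/4.
E[α(G)] ≥ n − E[|E(G)|] = 26 − 5/4 = 99/4.
Numerically: ≈ 24.7500.
(This is only a lower bound; the true E[α(G)] may be larger.)

E[α(G)] ≥ 99/4 ≈ 24.7500.


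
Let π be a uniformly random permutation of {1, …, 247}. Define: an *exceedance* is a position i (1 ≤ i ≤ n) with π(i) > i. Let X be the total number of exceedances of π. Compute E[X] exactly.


Write X = Σ_{i=1}^{247} X_i, where X_i = 1_{π(i) > i}.
For each fixed i, π(i) is uniform over {1, …, 247} (marginal of a uniform permutation), so P[π(i) > i] = (n − i)/n. Summing: Σ_{i=1}^{247} (n − i)/n = (0 + 1 + … + 246)/247 = 247(247 − 1)/(2·247) = (247 − 1)/2.
Hence E[X] = Σ_{i=1}^{247} (247 − i)/247 = 123 ≈ 123.00000.

E[X] = 123 = 123.00000.


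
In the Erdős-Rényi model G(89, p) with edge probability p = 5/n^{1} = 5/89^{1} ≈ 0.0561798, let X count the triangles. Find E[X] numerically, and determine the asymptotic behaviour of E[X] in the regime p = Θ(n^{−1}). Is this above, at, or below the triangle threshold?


Number of potential triangles: C(89, 3) = 113564.
Each occurs with probability p³ ≈ (0.0561798)³ ≈ 1.77312761e-04.
By linearity: E[X] = C(89, 3)·p³ ≈ 113564 · 1.77312761e-04 ≈ 20.136346.
Here α = 1, so p = 5/n is exactly at the triangle threshold p ~ 1/n. Asymptotically E[X] → c³/6 = 5³/6 = 125/6 ≈ 20.833333, a bounded constant. In this regime the triangle count is asymptotically Poisson(c³/6).

E[X] ≈ 20.136346; in regime p = Θ(1/n^{1}) E[X] stays bounded (at the triangle threshold p ~ 1/n).


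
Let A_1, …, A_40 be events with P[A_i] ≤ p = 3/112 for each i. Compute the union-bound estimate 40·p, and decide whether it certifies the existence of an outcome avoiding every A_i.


Union bound: P[∪_{i=1}^{40} A_i] ≤ Σ_i P[A_i] ≤ 40·p = 40·(3/112) = 15/14.
Numerically: 15/14 ≈ 1.07143.
Is 15/14 < 1? NO.
Since the bound 15/14 is ≥ 1, the union bound is uninformative here; it does NOT by itself certify existence.

40·p = 15/14 ≈ 1.07143; existence NOT certified by the union bound.


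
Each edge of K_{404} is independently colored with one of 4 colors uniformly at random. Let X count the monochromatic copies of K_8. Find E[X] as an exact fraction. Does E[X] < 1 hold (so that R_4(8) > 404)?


E[X] = C(404, 8) · 4^{1 − 28} = 16415071523485570 · 4^{−27} = 16415071523485570/18014398509481984.
As a reduced fraction: E[X] = 8207535761742785/9007199254740992 ≈ 0.9112.
Is E[X] < 1? YES.
Since E[X] < 1, there exists a 4-coloring of K_{404} with no monochromatic K_8; hence R_4(8) > 404.

E[X] = 8207535761742785/9007199254740992 ≈ 0.9112; E[X] < 1, so R_4(8) > 404.


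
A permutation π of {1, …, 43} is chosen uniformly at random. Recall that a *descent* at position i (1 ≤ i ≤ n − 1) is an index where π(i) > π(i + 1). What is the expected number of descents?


Write X = Σ X_I over i = 1, …, 42, with X_I the indicator of one descent.
There are 42 indicators.
For each fixed i, the pair (π(i), π(i+1)) is a uniformly random ordered pair of distinct values from {1, …, 43}; by symmetry P[π(i) > π(i+1)] = 1/2.
By linearity: E[X] = 42 · (1/2) = (43 − 1) · (1/2) = 21 ≈ 21.00000.

E[X] = 21 = 21.00000.


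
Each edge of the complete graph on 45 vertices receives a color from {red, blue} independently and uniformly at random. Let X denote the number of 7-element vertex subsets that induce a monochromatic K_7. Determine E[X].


Let X = Σ_S X_S over the C(45, 7) = 45379620 subsets S of size 7, where X_S = 1 if the K_7 on S is monochromatic.
For a fixed S, the K_7 on S has C(7, 2) = 21 edges. P[all 21 edges red] = (1/2)^21, and likewise for blue, so P[monochromatic] = 2·(1/2)^21 = 2^{1 − 21} = 1/1048576.
By linearity: E[X] = C(45, 7) · 2^{1 − 21} = 45379620 · 1/1048576 = 11344905/262144.
Numerically: E[X] ≈ 43.2774.

E[X] = C(45,7)·2^(1−C(7,2)) = 11344905/262144 ≈ 43.2774.


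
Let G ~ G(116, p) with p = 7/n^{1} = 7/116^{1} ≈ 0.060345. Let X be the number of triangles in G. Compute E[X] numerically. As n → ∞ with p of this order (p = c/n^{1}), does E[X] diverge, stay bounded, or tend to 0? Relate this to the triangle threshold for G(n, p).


Number of potential triangles: C(116, 3) = 253460.
Each occurs with probability p³ ≈ (0.060345)³ ≈ 2.1974558e-04.
By linearity: E[X] = C(116, 3)·p³ ≈ 253460 · 2.1974558e-04 ≈ 55.69672.
Here α = 1, so p = 7/n is exactly at the triangle threshold p ~ 1/n. Asymptotically E[X] → c³/6 = 7³/6 = 343/6 ≈ 57.16667, a bounded constant. In this regime the triangle count is asymptotically Poisson(c³/6).

E[X] ≈ 55.69672; in regime p = Θ(1/n^{1}) E[X] stays bounded (at the triangle threshold p ~ 1/n).


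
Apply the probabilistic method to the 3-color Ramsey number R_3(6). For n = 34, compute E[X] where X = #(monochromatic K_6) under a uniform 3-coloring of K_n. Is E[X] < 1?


E[X] = C(34, 6) · 3^{1 − 15} = 1344904 · 3^{−14} = 1344904/4782969.
As a reduced fraction: E[X] = 1344904/4782969 ≈ 0.2812.
Is E[X] < 1? YES.
Since E[X] < 1, there exists a 3-coloring of K_{34} with no monochromatic K_6; hence R_3(6) > 34.

E[X] = 1344904/4782969 ≈ 0.2812; E[X] < 1, so R_3(6) > 34.


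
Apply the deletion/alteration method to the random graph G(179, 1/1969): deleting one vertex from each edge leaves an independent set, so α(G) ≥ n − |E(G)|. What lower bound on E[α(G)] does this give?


E[|E(G)|] = C(179, 2)·p = 15931 · (1/1969) = 89/11.
E[α(G)] ≥ n − E[|E(G)|] = 179 − 89/11 = 1880/11.
Numerically: ≈ 170.90909.
(This is only a lower bound; the true E[α(G)] may be larger.)

E[α(G)] ≥ 1880/11 ≈ 170.90909.


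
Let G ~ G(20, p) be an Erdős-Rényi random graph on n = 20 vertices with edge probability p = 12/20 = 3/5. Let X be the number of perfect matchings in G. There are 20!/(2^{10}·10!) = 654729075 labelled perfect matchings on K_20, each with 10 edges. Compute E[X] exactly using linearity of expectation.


K_20 has 20!/(2^{10}·10!) = 654729075 labelled perfect matchings.
For each such perfect matching H, let X_H = 1 if all 10 edges of H are present in G. Then P[X_H = 1] = p^{10} = (3/5)^{10} = 59049/9765625.
Summing the indicators: E[X] = Σ_H E[X_H] = 654729075 · p^{10} = 654729075 · 59049/9765625 = 1546443885987/390625.
Numerically: E[X] ≈ 3.9589e+06.

E[X] = 654729075 · (3/5)^{10} = 1546443885987/390625 ≈ 3.9589e+06.


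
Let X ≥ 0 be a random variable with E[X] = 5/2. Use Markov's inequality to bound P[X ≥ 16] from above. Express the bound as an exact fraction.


μ = E[X] = 5/2, a = 16.
Markov: P[X ≥ 16] ≤ μ/a = (5/2)/16 = 5/32.
Numerically: ≈ 0.156.
(Since a = 16 > μ = 2.500, the bound 5/32 is < 1 and informative.)

P[X ≥ 16] ≤ 5/32 ≈ 0.156.


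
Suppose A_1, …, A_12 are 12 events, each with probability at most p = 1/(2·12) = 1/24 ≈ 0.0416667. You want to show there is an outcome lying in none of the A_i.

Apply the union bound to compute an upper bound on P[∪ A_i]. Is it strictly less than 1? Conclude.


Union bound: P[∪_{i=1}^{12} A_i] ≤ Σ_i P[A_i] ≤ 12·p = 12·(1/24) = 1/2.
Numerically: 1/2 ≈ 0.5000000.
Is 1/2 < 1? YES.
Since P[∪ A_i] ≤ 1/2 < 1, the complement has P[∩ A_i^c] ≥ 1 − 1/2 = 1/2 > 0, so some outcome avoids every A_i.

12·p = 1/2 ≈ 0.5000000; existence CERTIFIED by the union bound.


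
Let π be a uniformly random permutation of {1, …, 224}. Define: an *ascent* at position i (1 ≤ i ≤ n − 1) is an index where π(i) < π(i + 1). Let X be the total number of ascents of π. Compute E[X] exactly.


Write X = Σ X_I over i = 1, …, 223, with X_I the indicator of one ascent.
There are 223 indicators.
For each fixed i, the pair (π(i), π(i+1)) is a uniformly random ordered pair of distinct values from {1, …, 224}; by symmetry P[π(i) < π(i+1)] = 1/2.
By linearity: E[X] = 223 · (1/2) = (224 − 1) · (1/2) = 223/2 ≈ 111.500000.

E[X] = 223/2 = 111.500000.


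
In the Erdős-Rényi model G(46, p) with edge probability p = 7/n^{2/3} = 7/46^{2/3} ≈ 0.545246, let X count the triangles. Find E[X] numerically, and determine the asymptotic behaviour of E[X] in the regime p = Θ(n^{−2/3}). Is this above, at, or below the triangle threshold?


Number of potential triangles: C(46, 3) = 15180.
Each occurs with probability p³ ≈ (0.545246)³ ≈ 1.62098299e-01.
By linearity: E[X] = C(46, 3)·p³ ≈ 15180 · 1.62098299e-01 ≈ 2460.652174.
Since α = 2/3 < 1, p = c/n^{2/3} ≫ 1/n is above the triangle threshold p ~ 1/n. Asymptotically E[X] ~ (c³/6)·n^{3(1−α)} = (7³/6)·n^{1} → ∞; triangles are abundant w.h.p.

E[X] ≈ 2460.652174; in regime p = Θ(1/n^{2/3}) E[X] diverges (above the triangle threshold p ~ 1/n).


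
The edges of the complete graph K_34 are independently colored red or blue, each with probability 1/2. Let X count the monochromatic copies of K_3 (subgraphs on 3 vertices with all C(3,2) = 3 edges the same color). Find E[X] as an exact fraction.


Let X = Σ_S X_S over the C(34, 3) = 5984 subsets S of size 3, where X_S = 1 if the K_3 on S is monochromatic.
For a fixed S, the K_3 on S has C(3, 2) = 3 edges. P[all 3 edges red] = (1/2)^3, and likewise for blue, so P[monochromatic] = 2·(1/2)^3 = 2^{1 − 3} = 1/4.
By linearity of expectation: E[X] = C(34, 3) · 2^{1 − 3} = 5984 · 1/4 = 1496.
Numerically: E[X] ≈ 1496.000.

E[X] = C(34,3)·2^(1−C(3,2)) = 1496 ≈ 1496.000.


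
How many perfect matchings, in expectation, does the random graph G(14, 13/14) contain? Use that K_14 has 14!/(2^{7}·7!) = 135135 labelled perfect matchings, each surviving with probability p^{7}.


K_14 has 14!/(2^{7}·7!) = 135135 labelled perfect matchings.
For each such perfect matching H, let X_H = 1 if all 7 edges of H are present in G. Then P[X_H = 1] = p^{7} = (13/14)^{7} = 62748517/105413504.
Summing the indicators: E[X] = Σ_H E[X_H] = 135135 · p^{7} = 135135 · 62748517/105413504 = 1211360120685/15059072.
Numerically: E[X] ≈ 80440.6.

E[X] = 135135 · (13/14)^{7} = 1211360120685/15059072 ≈ 80440.6.


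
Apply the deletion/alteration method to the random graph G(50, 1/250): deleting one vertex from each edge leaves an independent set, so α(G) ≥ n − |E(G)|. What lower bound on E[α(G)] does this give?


E[|E(G)|] = C(50, 2)·p = 1225 · (1/250) = 49/10.
E[α(G)] ≥ n − E[|E(G)|] = 50 − 49/10 = 451/10.
Numerically: ≈ 45.100000.
(This is only a lower bound; the true E[α(G)] may be larger.)

E[α(G)] ≥ 451/10 ≈ 45.100000.


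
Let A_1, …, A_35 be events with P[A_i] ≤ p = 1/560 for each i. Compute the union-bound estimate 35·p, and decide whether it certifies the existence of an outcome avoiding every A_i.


Union bound: P[∪_{i=1}^{35} A_i] ≤ Σ_i P[A_i] ≤ 35·p = 35·(1/560) = 1/16.
Numerically: 1/16 ≈ 0.06250.
Is 1/16 < 1? YES.
Since P[∪ A_i] ≤ 1/16 < 1, the complement has P[∩ A_i^c] ≥ 1 − 1/16 = 15/16 > 0, so some outcome avoids every A_i.

35·p = 1/16 ≈ 0.06250; existence CERTIFIED by the union bound.


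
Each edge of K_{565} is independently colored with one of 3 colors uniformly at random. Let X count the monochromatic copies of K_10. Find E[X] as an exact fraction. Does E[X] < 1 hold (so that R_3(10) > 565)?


E[X] = C(565, 10) · 3^{1 − 45} = 843210704398024361828 · 3^{−44} = 843210704398024361828/984770902183611232881.
As a reduced fraction: E[X] = 843210704398024361828/984770902183611232881 ≈ 0.8562506.
Is E[X] < 1? YES.
Since E[X] < 1, there exists a 3-coloring of K_{565} with no monochromatic K_10; hence R_3(10) > 565.

E[X] = 843210704398024361828/984770902183611232881 ≈ 0.8562506; E[X] < 1, so R_3(10) > 565.


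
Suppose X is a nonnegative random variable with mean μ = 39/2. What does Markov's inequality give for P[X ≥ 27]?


μ = E[X] = 39/2, a = 27.
Markov: P[X ≥ 27] ≤ μ/a = (39/2)/27 = 13/18.
Numerically: ≈ 0.722.
(Since a = 27 > μ = 19.500, the bound 13/18 is < 1 and informative.)

P[X ≥ 27] ≤ 13/18 ≈ 0.722.


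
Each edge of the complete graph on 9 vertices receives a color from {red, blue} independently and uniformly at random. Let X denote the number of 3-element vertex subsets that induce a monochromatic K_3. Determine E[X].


Let X = Σ_S X_S over the C(9, 3) = 84 subsets S of size 3, where X_S = 1 if the K_3 on S is monochromatic.
For a fixed S, the K_3 on S has C(3, 2) = 3 edges. P[all 3 edges red] = (1/2)^3, and likewise for blue, so P[monochromatic] = 2·(1/2)^3 = 2^{1 − 3} = 1/4.
Summing: E[X] = C(9, 3) · 2^{1 − 3} = 84 · 1/4 = 21.
Numerically: E[X] ≈ 21.000000.

E[X] = C(9,3)·2^(1−C(3,2)) = 21 ≈ 21.000000.


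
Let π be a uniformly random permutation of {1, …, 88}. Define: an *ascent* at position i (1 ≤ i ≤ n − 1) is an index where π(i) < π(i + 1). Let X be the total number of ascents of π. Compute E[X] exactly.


Write X = Σ X_I over i = 1, …, 87, with X_I the indicator of one ascent.
There are 87 indicators.
For each fixed i, the pair (π(i), π(i+1)) is a uniformly random ordered pair of distinct values from {1, …, 88}; by symmetry P[π(i) < π(i+1)] = 1/2.
By linearity: E[X] = 87 · (1/2) = (88 − 1) · (1/2) = 87/2 ≈ 43.5000.

E[X] = 87/2 = 43.5000.


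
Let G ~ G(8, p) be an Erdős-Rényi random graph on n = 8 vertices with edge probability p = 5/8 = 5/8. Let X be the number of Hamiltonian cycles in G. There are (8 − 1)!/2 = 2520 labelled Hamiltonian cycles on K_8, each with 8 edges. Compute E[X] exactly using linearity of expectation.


K_8 has (8 − 1)!/2 = 2520 labelled Hamiltonian cycles.
For each such Hamiltonian cycle H, let X_H = 1 if all 8 edges of H are present in G. Then P[X_H = 1] = p^{8} = (5/8)^{8} = 390625/16777216.
Summing the indicators: E[X] = Σ_H E[X_H] = 2520 · p^{8} = 2520 · 390625/16777216 = 123046875/2097152.
Numerically: E[X] ≈ 58.673.

E[X] = 2520 · (5/8)^{8} = 123046875/2097152 ≈ 58.673.


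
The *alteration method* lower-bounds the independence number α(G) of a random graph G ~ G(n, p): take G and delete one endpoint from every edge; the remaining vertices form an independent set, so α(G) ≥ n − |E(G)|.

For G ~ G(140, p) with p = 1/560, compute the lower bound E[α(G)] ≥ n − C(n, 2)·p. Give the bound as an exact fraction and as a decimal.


E[|E(G)|] = C(140, 2)·p = 9730 · (1/560) = 139/8.
E[α(G)] ≥ n − E[|E(G)|] = 140 − 139/8 = 981/8.
Numerically: ≈ 122.625000.
(This is only a lower bound; the true E[α(G)] may be larger.)

E[α(G)] ≥ 981/8 ≈ 122.625000.


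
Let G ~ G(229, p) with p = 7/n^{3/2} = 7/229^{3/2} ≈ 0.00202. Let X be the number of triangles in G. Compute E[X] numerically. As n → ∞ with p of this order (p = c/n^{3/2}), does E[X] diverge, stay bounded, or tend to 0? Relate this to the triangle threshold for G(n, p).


Number of potential triangles: C(229, 3) = 1975354.
Each occurs with probability p³ ≈ (0.00202)³ ≈ 8.242035e-09.
By linearity: E[X] = C(229, 3)·p³ ≈ 1975354 · 8.242035e-09 ≈ 0.0163.
Since α = 3/2 > 1, p = c/n^{3/2} = o(1/n) is below the triangle threshold p ~ 1/n. Asymptotically E[X] ~ (c³/6)·n^{3(1−α)} = (7³/6)·n^{-1.5} → 0, so by Markov's inequality G has no triangles w.h.p.

E[X] ≈ 0.0163; in regime p = Θ(1/n^{3/2}) E[X] tends to 0 (below the triangle threshold p ~ 1/n).


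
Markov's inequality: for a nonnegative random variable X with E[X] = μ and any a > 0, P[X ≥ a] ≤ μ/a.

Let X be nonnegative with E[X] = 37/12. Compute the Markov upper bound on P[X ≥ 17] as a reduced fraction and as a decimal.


μ = E[X] = 37/12, a = 17.
Markov: P[X ≥ 17] ≤ μ/a = (37/12)/17 = 37/204.
Numerically: ≈ 0.181.
(Since a = 17 > μ = 3.083, the bound 37/204 is < 1 and informative.)

P[X ≥ 17] ≤ 37/204 ≈ 0.181.


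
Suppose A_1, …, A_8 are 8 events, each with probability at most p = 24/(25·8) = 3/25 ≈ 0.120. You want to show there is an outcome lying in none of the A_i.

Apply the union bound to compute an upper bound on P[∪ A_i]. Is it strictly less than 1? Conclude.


Union bound: P[∪_{i=1}^{8} A_i] ≤ Σ_i P[A_i] ≤ 8·p = 8·(3/25) = 24/25.
Numerically: 24/25 ≈ 0.960.
Is 24/25 < 1? YES.
Since P[∪ A_i] ≤ 24/25 < 1, the complement has P[∩ A_i^c] ≥ 1 − 24/25 = 1/25 > 0, so some outcome avoids every A_i.

8·p = 24/25 ≈ 0.960; existence CERTIFIED by the union bound.


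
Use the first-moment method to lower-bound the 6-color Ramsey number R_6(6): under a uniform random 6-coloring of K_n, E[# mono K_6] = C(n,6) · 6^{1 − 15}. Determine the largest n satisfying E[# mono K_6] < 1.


We need C(n, 6) · 6^{1 − 15} < 1, i.e. C(n, 6) < 6^{15 − 1} = 78364164096.
Check values of n near the boundary:
  n = 194: C(194, 6) = 68482017072; 68482017072 < 78364164096? YES
  n = 195: C(195, 6) = 70656049360; 70656049360 < 78364164096? YES
  n = 196: C(196, 6) = 72887293024; 72887293024 < 78364164096? YES
  n = 197: C(197, 6) = 75176946208; 75176946208 < 78364164096? YES
  n = 198: C(198, 6) = 77526225777; 77526225777 < 78364164096? YES
  n = 199: C(199, 6) = 79936367511; 79936367511 < 78364164096? NO
The largest n with C(n, 6) < 78364164096 is n = 198 (where E[X] = 25842075259/26121388032 ≈ 0.98931). Hence R_6(6) > 198, i.e. R_6(6) ≥ 199.

Largest n = 198; hence R_6(6) > 198.


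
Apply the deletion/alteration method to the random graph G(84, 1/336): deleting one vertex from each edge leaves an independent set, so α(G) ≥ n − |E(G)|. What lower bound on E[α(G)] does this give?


E[|E(G)|] = C(84, 2)·p = 3486 · (1/336) = 83/8.
E[α(G)] ≥ n − E[|E(G)|] = 84 − 83/8 = 589/8.
Numerically: ≈ 73.625.
(This is only a lower bound; the true E[α(G)] may be larger.)

E[α(G)] ≥ 589/8 ≈ 73.625.


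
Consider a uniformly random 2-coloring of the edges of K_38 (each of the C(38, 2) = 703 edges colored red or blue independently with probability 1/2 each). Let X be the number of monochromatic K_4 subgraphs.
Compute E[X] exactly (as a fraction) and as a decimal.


Let X = Σ_S X_S over the C(38, 4) = 73815 subsets S of size 4, where X_S = 1 if the K_4 on S is monochromatic.
For a fixed S, the K_4 on S has C(4, 2) = 6 edges. P[all 6 edges red] = (1/2)^6, and likewise for blue, so P[monochromatic] = 2·(1/2)^6 = 2^{1 − 6} = 1/32.
By linearity: E[X] = C(38, 4) · 2^{1 − 6} = 73815 · 1/32 = 73815/32.
Numerically: E[X] ≈ 2306.719.

E[X] = C(38,4)·2^(1−C(4,2)) = 73815/32 ≈ 2306.719.


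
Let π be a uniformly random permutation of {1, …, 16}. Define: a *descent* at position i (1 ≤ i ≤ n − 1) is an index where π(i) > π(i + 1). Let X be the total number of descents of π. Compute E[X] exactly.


Write X = Σ X_I over i = 1, …, 15, with X_I the indicator of one descent.
There are 15 indicators.
For each fixed i, the pair (π(i), π(i+1)) is a uniformly random ordered pair of distinct values from {1, …, 16}; by symmetry P[π(i) > π(i+1)] = 1/2.
By linearity: E[X] = 15 · (1/2) = (16 − 1) · (1/2) = 15/2 ≈ 7.500.

E[X] = 15/2 = 7.500.


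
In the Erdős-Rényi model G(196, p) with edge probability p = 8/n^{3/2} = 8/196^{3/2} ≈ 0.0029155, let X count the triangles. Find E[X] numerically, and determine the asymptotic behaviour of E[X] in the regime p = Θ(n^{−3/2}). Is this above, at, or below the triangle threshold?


Number of potential triangles: C(196, 3) = 1235780.
Each occurs with probability p³ ≈ (0.0029155)³ ≈ 2.4780932e-08.
By linearity: E[X] = C(196, 3)·p³ ≈ 1235780 · 2.4780932e-08 ≈ 0.03062.
Since α = 3/2 > 1, p = c/n^{3/2} = o(1/n) is below the triangle threshold p ~ 1/n. Asymptotically E[X] ~ (c³/6)·n^{3(1−α)} = (8³/6)·n^{-1.5} → 0, so by Markov's inequality G has no triangles w.h.p.

E[X] ≈ 0.03062; in regime p = Θ(1/n^{3/2}) E[X] tends to 0 (below the triangle threshold p ~ 1/n).


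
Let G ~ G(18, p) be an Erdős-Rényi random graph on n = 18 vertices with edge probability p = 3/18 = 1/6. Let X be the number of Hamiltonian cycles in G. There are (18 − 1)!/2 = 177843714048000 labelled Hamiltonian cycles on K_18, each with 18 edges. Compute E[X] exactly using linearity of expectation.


K_18 has (18 − 1)!/2 = 177843714048000 labelled Hamiltonian cycles.
For each such Hamiltonian cycle H, let X_H = 1 if all 18 edges of H are present in G. Then P[X_H = 1] = p^{18} = (1/6)^{18} = 1/101559956668416.
By linearity of expectation: E[X] = Σ_H E[X_H] = 177843714048000 · p^{18} = 177843714048000 · 1/101559956668416 = 14889875/8503056.
Numerically: E[X] ≈ 1.7511.

E[X] = 177843714048000 · (1/6)^{18} = 14889875/8503056 ≈ 1.7511.


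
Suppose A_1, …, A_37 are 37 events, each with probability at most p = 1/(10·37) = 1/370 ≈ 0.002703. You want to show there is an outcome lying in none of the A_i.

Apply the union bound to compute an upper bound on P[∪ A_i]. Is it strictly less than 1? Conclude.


Union bound: P[∪_{i=1}^{37} A_i] ≤ Σ_i P[A_i] ≤ 37·p = 37·(1/370) = 1/10.
Numerically: 1/10 ≈ 0.100000.
Is 1/10 < 1? YES.
Since P[∪ A_i] ≤ 1/10 < 1, the complement has P[∩ A_i^c] ≥ 1 − 1/10 = 9/10 > 0, so some outcome avoids every A_i.

37·p = 1/10 ≈ 0.100000; existence CERTIFIED by the union bound.


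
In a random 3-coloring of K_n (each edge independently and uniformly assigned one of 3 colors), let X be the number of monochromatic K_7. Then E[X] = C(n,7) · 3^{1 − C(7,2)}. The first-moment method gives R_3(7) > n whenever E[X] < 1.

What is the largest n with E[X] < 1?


We need C(n, 7) · 3^{1 − 21} < 1, i.e. C(n, 7) < 3^{21 − 1} = 3486784401.
Check values of n near the boundary:
  n = 80: C(80, 7) = 3176716400; 3176716400 < 3486784401? YES
  n = 81: C(81, 7) = 3477216600; 3477216600 < 3486784401? YES
  n = 82: C(82, 7) = 3801756816; 3801756816 < 3486784401? NO
  n = 83: C(83, 7) = 4151918628; 4151918628 < 3486784401? NO
  n = 84: C(84, 7) = 4529365776; 4529365776 < 3486784401? NO
The largest n with C(n, 7) < 3486784401 is n = 81 (where E[X] = 42928600/43046721 ≈ 0.997256). Hence R_3(7) > 81, i.e. R_3(7) ≥ 82.

Largest n = 81; hence R_3(7) > 81.


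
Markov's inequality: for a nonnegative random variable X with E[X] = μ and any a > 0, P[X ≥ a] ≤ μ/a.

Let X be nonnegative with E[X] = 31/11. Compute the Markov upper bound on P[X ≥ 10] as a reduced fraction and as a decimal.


μ = E[X] = 31/11, a = 10.
Markov: P[X ≥ 10] ≤ μ/a = (31/11)/10 = 31/110.
Numerically: ≈ 0.281818.
(Since a = 10 > μ = 2.818182, the bound 31/110 is < 1 and informative.)

P[X ≥ 10] ≤ 31/110 ≈ 0.281818.


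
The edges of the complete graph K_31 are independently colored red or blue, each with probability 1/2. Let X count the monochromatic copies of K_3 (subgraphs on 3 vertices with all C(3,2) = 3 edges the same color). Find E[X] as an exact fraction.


Let X = Σ_S X_S over the C(31, 3) = 4495 subsets S of size 3, where X_S = 1 if the K_3 on S is monochromatic.
For a fixed S, the K_3 on S has C(3, 2) = 3 edges. P[all 3 edges red] = (1/2)^3, and likewise for blue, so P[monochromatic] = 2·(1/2)^3 = 2^{1 − 3} = 1/4.
Summing: E[X] = C(31, 3) · 2^{1 − 3} = 4495 · 1/4 = 4495/4.
Numerically: E[X] ≈ 1123.750.

E[X] = C(31,3)·2^(1−C(3,2)) = 4495/4 ≈ 1123.750.


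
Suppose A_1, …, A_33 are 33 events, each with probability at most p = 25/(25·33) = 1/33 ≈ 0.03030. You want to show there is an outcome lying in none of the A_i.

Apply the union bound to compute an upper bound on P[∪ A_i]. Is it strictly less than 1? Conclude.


Union bound: P[∪_{i=1}^{33} A_i] ≤ Σ_i P[A_i] ≤ 33·p = 33·(1/33) = 1.
Numerically: 1 ≈ 1.00000.
Is 1 < 1? NO.
Since the bound 1 is ≥ 1, the union bound is uninformative here; it does NOT by itself certify existence.

33·p = 1 ≈ 1.00000; existence NOT certified by the union bound.
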